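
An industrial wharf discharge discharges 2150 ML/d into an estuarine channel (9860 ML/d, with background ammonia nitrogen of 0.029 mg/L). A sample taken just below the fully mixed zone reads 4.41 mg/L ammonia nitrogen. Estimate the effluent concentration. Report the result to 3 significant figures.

24.5 mg/L

Mass balance: 9860·0.02900 + 2150·Cₑ = 12010·4.410
→ Cₑ = (12010·4.410 − 9860·0.02900) / 2150 = 24.50 mg/L.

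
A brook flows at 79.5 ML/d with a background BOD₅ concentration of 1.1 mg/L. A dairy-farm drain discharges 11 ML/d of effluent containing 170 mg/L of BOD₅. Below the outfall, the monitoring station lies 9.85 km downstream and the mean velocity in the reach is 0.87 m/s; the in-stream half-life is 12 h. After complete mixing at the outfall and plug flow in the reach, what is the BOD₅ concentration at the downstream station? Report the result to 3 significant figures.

Mass balance: C = (79.50·1.100 + 11.00·170.0) / 90.50 = 1957/90.50 = 21.63 mg/L.
Travel time t = 9.85·1000 / 0.87 = 11320 s = 3.145 h.
Half-life 12 h → k = ln 2 / 12 = 0.05776 h⁻¹ = 1.386 d⁻¹.
Decay over the reach: 21.63·exp(−kt) = 21.63·0.8339 = 18.04 mg/L.

18.0 mg/L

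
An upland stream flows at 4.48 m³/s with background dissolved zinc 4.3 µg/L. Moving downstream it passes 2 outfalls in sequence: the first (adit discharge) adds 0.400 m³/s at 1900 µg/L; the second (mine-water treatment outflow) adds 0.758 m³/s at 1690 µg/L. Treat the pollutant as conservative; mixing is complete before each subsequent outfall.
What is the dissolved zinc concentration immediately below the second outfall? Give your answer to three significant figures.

365 µg/L

Outfall 1: combined Q = 4.880 m³/s; C = (4.480·4.300 + 0.4000·1900)/4.880 = 159.7 µg/L.
Outfall 2: combined Q = 5.638 m³/s; C = (4.880·159.7 + 0.7580·1690)/5.638 = 365.4 µg/L.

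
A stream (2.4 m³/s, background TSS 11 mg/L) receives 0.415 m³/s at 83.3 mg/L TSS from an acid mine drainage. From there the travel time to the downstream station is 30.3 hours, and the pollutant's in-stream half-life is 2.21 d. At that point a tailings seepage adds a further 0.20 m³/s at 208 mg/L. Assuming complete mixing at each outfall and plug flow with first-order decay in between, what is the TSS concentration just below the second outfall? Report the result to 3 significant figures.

27.4 mg/L

Conservation of mass: C = (2.400·11.00 + 0.4150·83.30) / 2.815 = 60.97/2.815 = 21.66 mg/L; combined flow 2.815 m³/s.
Half-life 2.21 d → k = ln 2 / 2.21 = 0.3136 d⁻¹.
After decay, C = 21.66 × e^(−kt) = 21.66 × 0.6730 = 14.58 mg/L.
Second outfall: C = (2.815·14.58 + 0.2000·208.0)/3.015 = 27.41 mg/L.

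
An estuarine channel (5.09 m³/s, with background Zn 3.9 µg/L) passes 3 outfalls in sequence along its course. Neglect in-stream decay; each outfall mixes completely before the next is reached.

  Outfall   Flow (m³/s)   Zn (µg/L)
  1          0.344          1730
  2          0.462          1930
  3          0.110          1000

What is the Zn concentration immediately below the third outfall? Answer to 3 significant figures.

Outfall 1: combined Q = 5.434 m³/s; C = (5.090·3.900 + 0.3440·1730)/5.434 = 113.2 µg/L.
Outfall 2: combined Q = 5.896 m³/s; C = (5.434·113.2 + 0.4620·1930)/5.896 = 255.5 µg/L.
Outfall 3: combined Q = 6.006 m³/s; C = (5.896·255.5 + 0.1100·1000)/6.006 = 269.2 µg/L.

269 µg/L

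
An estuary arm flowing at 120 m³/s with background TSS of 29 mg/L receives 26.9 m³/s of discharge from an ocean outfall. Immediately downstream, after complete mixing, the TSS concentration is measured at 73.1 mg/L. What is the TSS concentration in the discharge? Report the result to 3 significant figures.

270 mg/L

Mass balance: 120.0·29.00 + 26.90·Cₑ = 146.9·73.10
→ Cₑ = (146.9·73.10 − 120.0·29.00) / 26.90 = 269.8 mg/L.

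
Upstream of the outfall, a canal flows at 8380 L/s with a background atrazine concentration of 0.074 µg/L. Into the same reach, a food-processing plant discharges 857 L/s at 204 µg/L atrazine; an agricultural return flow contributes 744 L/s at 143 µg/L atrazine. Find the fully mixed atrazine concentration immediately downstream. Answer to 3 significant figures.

28.2 µg/L

Mixed concentration C = ΣQC/ΣQ = (8380·0.07400 + 857.0·204.0 + 744.0·143.0) / 9981 = 281800/9981 = 28.24 µg/L.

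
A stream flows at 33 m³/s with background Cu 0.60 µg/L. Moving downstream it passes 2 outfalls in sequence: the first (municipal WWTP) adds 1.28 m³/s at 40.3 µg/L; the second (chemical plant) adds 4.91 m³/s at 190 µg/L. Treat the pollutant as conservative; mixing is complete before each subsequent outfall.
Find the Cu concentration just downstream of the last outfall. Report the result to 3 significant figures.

After outfall 1: Q = 33.00 + 1.280 = 34.28 m³/s; C = (33.00·0.6000 + 1.280·40.30)/34.28 = 2.082 µg/L.
After outfall 2: Q = 34.28 + 4.910 = 39.19 m³/s; C = (34.28·2.082 + 4.910·190.0)/39.19 = 25.63 µg/L.

25.6 µg/L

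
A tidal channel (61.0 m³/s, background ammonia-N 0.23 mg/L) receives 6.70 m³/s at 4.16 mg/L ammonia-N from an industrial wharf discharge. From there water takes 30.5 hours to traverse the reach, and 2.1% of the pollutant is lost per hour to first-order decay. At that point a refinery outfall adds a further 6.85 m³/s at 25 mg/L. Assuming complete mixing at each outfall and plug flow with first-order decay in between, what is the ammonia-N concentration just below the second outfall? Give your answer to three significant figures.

Conservation of mass: C = (61.00·0.2300 + 6.700·4.160) / 67.70 = 41.90/67.70 = 0.6189 mg/L; combined flow 67.70 m³/s.
2.1%/h lost → k = −ln(1 − 0.021) = 0.02122 h⁻¹.
After decay, C = 0.6189 × e^(−kt) = 0.6189 × 0.5234 = 0.3240 mg/L.
At the second outfall, C = (67.70·0.3240 + 6.850·25.00) / (67.70 + 6.850) = 2.591 mg/L.

2.59 mg/L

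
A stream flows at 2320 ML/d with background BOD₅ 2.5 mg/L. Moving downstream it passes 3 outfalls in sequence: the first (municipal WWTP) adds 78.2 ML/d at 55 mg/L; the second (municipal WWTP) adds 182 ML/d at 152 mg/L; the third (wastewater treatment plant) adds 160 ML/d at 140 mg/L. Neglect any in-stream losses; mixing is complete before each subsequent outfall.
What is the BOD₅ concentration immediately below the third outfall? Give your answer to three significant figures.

Below outfall 1: Q → 2398 ML/d, C = (2320·2.500 + 78.20·55.00)/2398 = 4.212 mg/L.
Below outfall 2: Q → 2580 ML/d, C = (2398·4.212 + 182.0·152.0)/2580 = 14.64 mg/L.
Below outfall 3: Q → 2740 ML/d, C = (2580·14.64 + 160.0·140.0)/2740 = 21.96 mg/L.

22.0 mg/L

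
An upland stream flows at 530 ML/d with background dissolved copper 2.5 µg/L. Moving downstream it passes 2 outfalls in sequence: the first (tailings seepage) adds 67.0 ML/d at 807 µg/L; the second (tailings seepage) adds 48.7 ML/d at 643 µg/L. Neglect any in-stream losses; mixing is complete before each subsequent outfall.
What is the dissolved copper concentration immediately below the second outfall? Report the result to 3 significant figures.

134 µg/L

Below outfall 1: Q → 597.0 ML/d, C = (530.0·2.500 + 67.00·807.0)/597.0 = 92.79 µg/L.
Below outfall 2: Q → 645.7 ML/d, C = (597.0·92.79 + 48.70·643.0)/645.7 = 134.3 µg/L.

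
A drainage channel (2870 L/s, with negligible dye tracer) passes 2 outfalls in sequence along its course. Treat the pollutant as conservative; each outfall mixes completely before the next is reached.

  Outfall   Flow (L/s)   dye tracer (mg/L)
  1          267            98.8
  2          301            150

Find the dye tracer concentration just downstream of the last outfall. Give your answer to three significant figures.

Below outfall 1: Q → 3137 L/s, C = (2870·0 + 267.0·98.80)/3137 = 8.409 mg/L.
Below outfall 2: Q → 3438 L/s, C = (3137·8.409 + 301.0·150.0)/3438 = 20.81 mg/L.

20.8 mg/L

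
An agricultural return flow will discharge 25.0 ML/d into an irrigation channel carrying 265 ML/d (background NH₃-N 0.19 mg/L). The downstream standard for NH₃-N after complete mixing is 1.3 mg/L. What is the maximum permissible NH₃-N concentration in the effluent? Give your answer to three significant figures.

13.1 mg/L

At the limit, (Qr·Cr + Qe·Cₑ)/(Qr + Qe) = 1.3:
Cₑ = (290.0·1.3 − 265.0·0.1900) / 25.00 = 13.07 mg/L.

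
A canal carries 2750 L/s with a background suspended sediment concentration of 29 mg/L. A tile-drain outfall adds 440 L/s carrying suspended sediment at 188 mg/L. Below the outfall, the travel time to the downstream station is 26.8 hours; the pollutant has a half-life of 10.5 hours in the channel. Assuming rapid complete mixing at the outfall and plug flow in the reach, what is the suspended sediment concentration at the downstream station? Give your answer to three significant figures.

Flow-weighted average: C = (2750·29.00 + 440.0·188.0) / 3190 = 162500/3190 = 50.93 mg/L.
Half-life 10.5 h → k = ln 2 / 10.5 = 0.06601 h⁻¹ = 1.584 d⁻¹.
Applying C = C₀e^(−kt): 50.93 × 0.1705 = 8.682 mg/L.

8.68 mg/L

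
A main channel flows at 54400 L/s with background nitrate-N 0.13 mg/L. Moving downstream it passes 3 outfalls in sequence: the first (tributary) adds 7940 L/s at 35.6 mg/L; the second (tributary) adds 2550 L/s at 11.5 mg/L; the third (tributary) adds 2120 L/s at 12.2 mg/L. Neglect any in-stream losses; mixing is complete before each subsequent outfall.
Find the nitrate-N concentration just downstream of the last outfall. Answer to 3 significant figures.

5.15 mg/L

Below outfall 1: Q → 62340 L/s, C = (54400·0.1300 + 7940·35.60)/62340 = 4.648 mg/L.
Below outfall 2: Q → 64890 L/s, C = (62340·4.648 + 2550·11.50)/64890 = 4.917 mg/L.
Below outfall 3: Q → 67010 L/s, C = (64890·4.917 + 2120·12.20)/67010 = 5.147 mg/L.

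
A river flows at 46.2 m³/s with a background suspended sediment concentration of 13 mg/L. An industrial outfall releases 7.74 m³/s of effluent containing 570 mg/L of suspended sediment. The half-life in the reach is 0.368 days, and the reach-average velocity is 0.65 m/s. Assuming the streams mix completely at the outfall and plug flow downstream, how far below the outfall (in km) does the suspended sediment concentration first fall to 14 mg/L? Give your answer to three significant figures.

Mass balance: C = (46.20·13.00 + 7.740·570.0) / 53.94 = 5012/53.94 = 92.93 mg/L.
Half-life 0.368 d → k = ln 2 / 0.368 = 1.884 d⁻¹.
Set 92.93·exp(−k·t) = 14 → t = ln(92.93/14)/k = 86820 s = 24.12 h.
Distance = v·t = 0.65·86820 = 56430 m = 56.43 km.

56.4 km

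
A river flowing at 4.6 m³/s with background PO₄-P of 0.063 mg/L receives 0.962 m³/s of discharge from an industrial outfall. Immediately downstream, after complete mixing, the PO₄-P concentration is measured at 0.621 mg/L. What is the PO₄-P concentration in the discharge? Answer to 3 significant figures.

3.29 mg/L

Mass balance: 4.600·0.06300 + 0.9620·Cₑ = 5.562·0.6210
→ Cₑ = (5.562·0.6210 − 4.600·0.06300) / 0.9620 = 3.289 mg/L.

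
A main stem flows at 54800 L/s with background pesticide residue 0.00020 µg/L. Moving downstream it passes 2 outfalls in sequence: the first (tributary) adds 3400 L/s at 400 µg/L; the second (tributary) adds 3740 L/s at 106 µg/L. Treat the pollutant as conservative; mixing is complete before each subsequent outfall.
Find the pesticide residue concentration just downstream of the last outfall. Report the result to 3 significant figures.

After outfall 1: Q = 54800 + 3400 = 58200 L/s; C = (54800·0.0002000 + 3400·400.0)/58200 = 23.37 µg/L.
After outfall 2: Q = 58200 + 3740 = 61940 L/s; C = (58200·23.37 + 3740·106.0)/61940 = 28.36 µg/L.

28.4 µg/L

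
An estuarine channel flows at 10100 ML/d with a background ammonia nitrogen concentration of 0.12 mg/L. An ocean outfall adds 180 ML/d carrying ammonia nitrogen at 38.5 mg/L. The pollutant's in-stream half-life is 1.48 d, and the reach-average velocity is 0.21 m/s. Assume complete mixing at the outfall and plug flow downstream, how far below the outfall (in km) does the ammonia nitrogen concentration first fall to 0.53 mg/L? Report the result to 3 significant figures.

Flow-weighted average: C = (10100·0.1200 + 180.0·38.50) / 10280 = 8142/10280 = 0.7920 mg/L.
Half-life 1.48 d → k = ln 2 / 1.48 = 0.4683 d⁻¹.
Set 0.7920·exp(−k·t) = 0.53 → t = ln(0.7920/0.53)/k = 74110 s = 20.59 h.
Distance = v·t = 0.21·74110 = 15560 m = 15.56 km.

15.6 km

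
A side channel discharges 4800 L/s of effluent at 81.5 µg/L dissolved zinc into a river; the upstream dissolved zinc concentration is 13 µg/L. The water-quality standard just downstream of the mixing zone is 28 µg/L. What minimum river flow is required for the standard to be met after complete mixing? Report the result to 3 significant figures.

17100 L/s

Set C_mix = 28: (Q·13.00 + 4800·81.50) / (Q + 4800) = 28
→ Q = 4800·(81.50 − 28)/(28 − 13.00) = 17120 L/s.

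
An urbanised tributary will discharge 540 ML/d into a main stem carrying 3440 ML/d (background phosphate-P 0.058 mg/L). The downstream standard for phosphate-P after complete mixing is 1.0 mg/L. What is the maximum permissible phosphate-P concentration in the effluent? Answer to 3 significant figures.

At the limit, (Qr·Cr + Qe·Cₑ)/(Qr + Qe) = 1.0:
Cₑ = (3980·1.0 − 3440·0.05800) / 540.0 = 7.001 mg/L.

7.00 mg/L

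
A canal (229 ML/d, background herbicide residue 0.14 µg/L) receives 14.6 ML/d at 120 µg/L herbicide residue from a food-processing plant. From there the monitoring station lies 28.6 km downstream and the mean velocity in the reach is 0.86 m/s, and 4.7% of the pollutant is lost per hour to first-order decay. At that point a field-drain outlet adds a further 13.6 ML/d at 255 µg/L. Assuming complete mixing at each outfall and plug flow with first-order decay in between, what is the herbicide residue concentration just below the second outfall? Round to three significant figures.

Mass balance: C = (229.0·0.1400 + 14.60·120.0) / 243.6 = 1784/243.6 = 7.324 µg/L; combined flow 243.6 ML/d.
Travel time t = 28.6·1000 / 0.86 = 33260 s = 9.238 h.
4.7%/h lost → k = −ln(1 − 0.047) = 0.04814 h⁻¹.
After decay, C = 7.324 × e^(−kt) = 7.324 × 0.6410 = 4.695 µg/L.
Second outfall: C = (243.6·4.695 + 13.60·255.0)/257.2 = 17.93 µg/L.

17.9 µg/L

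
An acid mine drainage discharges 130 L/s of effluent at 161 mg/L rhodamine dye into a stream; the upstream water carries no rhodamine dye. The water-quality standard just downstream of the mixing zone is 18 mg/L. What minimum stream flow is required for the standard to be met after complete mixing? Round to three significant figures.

Set C_mix = 18: (Q·0 + 130.0·161.0) / (Q + 130.0) = 18
→ Q = 130.0·(161.0 − 18)/(18 − 0) = 1033 L/s.

1030 L/s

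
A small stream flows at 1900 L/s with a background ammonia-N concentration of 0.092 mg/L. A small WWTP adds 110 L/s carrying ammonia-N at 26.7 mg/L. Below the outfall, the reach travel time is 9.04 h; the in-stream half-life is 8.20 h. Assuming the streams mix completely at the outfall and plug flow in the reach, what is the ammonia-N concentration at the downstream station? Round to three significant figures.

0.721 mg/L

Flow-weighted average: C = (1900·0.09200 + 110.0·26.70) / 2010 = 3112/2010 = 1.548 mg/L.
Half-life 8.20 h → k = ln 2 / 8.20 = 0.08453 h⁻¹ = 2.029 d⁻¹.
Applying C = C₀e^(−kt): 1.548 × 0.4657 = 0.7210 mg/L.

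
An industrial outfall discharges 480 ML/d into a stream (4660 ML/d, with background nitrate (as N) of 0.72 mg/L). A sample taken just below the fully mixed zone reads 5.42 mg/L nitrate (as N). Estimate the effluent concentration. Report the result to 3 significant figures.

51.0 mg/L

Mass balance: 4660·0.7200 + 480.0·Cₑ = 5140·5.420
→ Cₑ = (5140·5.420 − 4660·0.7200) / 480.0 = 51.05 mg/L.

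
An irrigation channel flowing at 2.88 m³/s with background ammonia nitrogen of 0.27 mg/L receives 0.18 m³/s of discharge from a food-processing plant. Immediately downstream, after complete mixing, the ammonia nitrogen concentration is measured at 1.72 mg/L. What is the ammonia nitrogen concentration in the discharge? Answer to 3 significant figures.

Mass balance: 2.880·0.2700 + 0.1800·Cₑ = 3.060·1.720
→ Cₑ = (3.060·1.720 − 2.880·0.2700) / 0.1800 = 24.92 mg/L.

24.9 mg/L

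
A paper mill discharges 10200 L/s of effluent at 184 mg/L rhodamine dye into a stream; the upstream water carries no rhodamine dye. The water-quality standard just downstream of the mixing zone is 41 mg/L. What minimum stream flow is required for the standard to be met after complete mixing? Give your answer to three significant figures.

Set C_mix = 41: (Q·0 + 10200·184.0) / (Q + 10200) = 41
→ Q = 10200·(184.0 − 41)/(41 − 0) = 35580 L/s.

35600 L/s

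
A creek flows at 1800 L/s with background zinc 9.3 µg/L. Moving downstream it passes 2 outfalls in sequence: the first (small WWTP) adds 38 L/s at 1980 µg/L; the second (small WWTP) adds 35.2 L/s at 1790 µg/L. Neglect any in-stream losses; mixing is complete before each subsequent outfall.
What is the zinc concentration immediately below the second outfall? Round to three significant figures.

82.7 µg/L

Below outfall 1: Q → 1838 L/s, C = (1800·9.300 + 38.00·1980)/1838 = 50.04 µg/L.
Below outfall 2: Q → 1873 L/s, C = (1838·50.04 + 35.20·1790)/1873 = 82.74 µg/L.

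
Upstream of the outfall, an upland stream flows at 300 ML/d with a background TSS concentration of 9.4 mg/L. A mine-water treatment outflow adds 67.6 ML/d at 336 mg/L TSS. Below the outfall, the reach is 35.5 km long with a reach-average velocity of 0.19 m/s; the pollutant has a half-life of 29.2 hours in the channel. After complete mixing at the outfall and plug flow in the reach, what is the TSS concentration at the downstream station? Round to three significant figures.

Mixed concentration C = ΣQC/ΣQ = (300.0·9.400 + 67.60·336.0) / 367.6 = 25530/367.6 = 69.46 mg/L.
Travel time t = 35.5·1000 / 0.19 = 186800 s = 51.90 h.
Half-life 29.2 h → k = ln 2 / 29.2 = 0.02374 h⁻¹ = 0.5697 d⁻¹.
Applying C = C₀e^(−kt): 69.46 × 0.2917 = 20.26 mg/L.

20.3 mg/L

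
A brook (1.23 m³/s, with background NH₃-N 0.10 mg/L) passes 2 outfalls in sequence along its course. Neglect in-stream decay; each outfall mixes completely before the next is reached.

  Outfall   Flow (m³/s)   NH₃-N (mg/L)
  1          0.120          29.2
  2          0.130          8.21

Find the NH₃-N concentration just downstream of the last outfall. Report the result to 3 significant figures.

3.17 mg/L

Outfall 1: combined Q = 1.350 m³/s; C = (1.230·0.1000 + 0.1200·29.20)/1.350 = 2.687 mg/L.
Outfall 2: combined Q = 1.480 m³/s; C = (1.350·2.687 + 0.1300·8.210)/1.480 = 3.172 mg/L.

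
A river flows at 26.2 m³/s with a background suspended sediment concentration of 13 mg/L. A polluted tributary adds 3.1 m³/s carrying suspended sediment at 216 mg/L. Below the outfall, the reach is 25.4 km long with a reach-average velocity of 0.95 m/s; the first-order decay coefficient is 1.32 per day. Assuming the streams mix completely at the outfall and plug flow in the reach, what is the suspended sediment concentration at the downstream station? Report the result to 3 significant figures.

Flow-weighted average: C = (26.20·13.00 + 3.100·216.0) / 29.30 = 1010/29.30 = 34.48 mg/L.
Travel time t = 25.4·1000 / 0.95 = 26740 s = 7.427 h.
Decay over the reach: 34.48·exp(−kt) = 34.48·0.6647 = 22.92 mg/L.

22.9 mg/L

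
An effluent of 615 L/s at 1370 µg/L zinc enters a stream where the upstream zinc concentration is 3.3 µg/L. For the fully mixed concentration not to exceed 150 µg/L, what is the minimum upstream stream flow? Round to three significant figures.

Set C_mix = 150: (Q·3.300 + 615.0·1370) / (Q + 615.0) = 150
→ Q = 615.0·(1370 − 150)/(150 − 3.300) = 5115 L/s.

5110 L/s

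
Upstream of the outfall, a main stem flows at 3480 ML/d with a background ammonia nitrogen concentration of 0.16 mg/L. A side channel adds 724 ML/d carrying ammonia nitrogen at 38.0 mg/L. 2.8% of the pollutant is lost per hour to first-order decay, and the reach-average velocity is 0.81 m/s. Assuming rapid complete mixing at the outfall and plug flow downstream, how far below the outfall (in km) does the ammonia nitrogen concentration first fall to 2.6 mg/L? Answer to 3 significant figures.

Mixed concentration C = ΣQC/ΣQ = (3480·0.1600 + 724.0·38.00) / 4204 = 28070/4204 = 6.677 mg/L.
2.8%/h lost → k = −ln(1 − 0.028) = 0.02840 h⁻¹.
Set 6.677·exp(−k·t) = 2.6 → t = ln(6.677/2.6)/k = 119600 s = 33.21 h.
Distance = v·t = 0.81·119600 = 96840 m = 96.84 km.

96.8 km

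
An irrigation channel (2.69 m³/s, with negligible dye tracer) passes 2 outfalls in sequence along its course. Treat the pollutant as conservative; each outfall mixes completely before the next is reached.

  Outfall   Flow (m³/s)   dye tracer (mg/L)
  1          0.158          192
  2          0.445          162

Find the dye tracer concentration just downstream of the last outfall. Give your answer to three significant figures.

Outfall 1: combined Q = 2.848 m³/s; C = (2.690·0 + 0.1580·192.0)/2.848 = 10.65 mg/L.
Outfall 2: combined Q = 3.293 m³/s; C = (2.848·10.65 + 0.4450·162.0)/3.293 = 31.10 mg/L.

31.1 mg/L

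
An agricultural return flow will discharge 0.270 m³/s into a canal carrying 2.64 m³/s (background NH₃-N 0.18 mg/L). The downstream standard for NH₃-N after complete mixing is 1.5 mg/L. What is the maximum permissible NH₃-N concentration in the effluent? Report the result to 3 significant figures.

At the limit, (Qr·Cr + Qe·Cₑ)/(Qr + Qe) = 1.5:
Cₑ = (2.910·1.5 − 2.640·0.1800) / 0.2700 = 14.41 mg/L.

14.4 mg/L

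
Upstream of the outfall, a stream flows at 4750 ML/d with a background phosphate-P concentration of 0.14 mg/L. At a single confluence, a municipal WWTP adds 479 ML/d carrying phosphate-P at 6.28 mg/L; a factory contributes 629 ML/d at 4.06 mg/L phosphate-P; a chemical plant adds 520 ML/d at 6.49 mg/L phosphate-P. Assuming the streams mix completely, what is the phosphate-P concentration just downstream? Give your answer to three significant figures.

1.51 mg/L

Conservation of mass: C = (4750·0.1400 + 479.0·6.280 + 629.0·4.060 + 520.0·6.490) / 6378 = 9602/6378 = 1.505 mg/L.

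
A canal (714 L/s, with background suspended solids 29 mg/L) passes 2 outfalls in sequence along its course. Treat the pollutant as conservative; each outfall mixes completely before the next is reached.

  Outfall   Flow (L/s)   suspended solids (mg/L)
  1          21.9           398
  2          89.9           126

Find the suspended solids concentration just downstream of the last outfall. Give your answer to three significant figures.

Outfall 1: combined Q = 735.9 L/s; C = (714.0·29.00 + 21.90·398.0)/735.9 = 39.98 mg/L.
Outfall 2: combined Q = 825.8 L/s; C = (735.9·39.98 + 89.90·126.0)/825.8 = 49.35 mg/L.

49.3 mg/L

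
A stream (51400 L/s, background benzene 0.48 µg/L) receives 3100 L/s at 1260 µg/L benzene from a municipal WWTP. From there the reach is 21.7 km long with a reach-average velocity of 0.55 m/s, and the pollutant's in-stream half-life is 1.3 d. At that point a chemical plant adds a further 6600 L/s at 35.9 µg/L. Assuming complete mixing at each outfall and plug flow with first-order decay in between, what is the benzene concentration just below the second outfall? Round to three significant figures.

54.3 µg/L

Mixed concentration C = ΣQC/ΣQ = (51400·0.4800 + 3100·1260) / 54500 = 3931000/54500 = 72.12 µg/L; combined flow 54500 L/s.
Travel time t = 21.7·1000 / 0.55 = 39450 s = 10.96 h.
Half-life 1.3 d → k = ln 2 / 1.3 = 0.5332 d⁻¹.
Applying C = C₀e^(−kt): 72.12 × 0.7839 = 56.54 µg/L.
Second outfall: C = (54500·56.54 + 6600·35.90)/61100 = 54.31 µg/L.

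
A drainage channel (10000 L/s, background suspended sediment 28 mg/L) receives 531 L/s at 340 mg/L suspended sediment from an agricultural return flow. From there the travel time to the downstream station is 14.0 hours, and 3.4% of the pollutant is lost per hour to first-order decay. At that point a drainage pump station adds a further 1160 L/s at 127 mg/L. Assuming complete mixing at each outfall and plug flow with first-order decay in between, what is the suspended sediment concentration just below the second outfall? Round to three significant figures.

36.9 mg/L

Mass balance: C = (10000·28.00 + 531.0·340.0) / 10530 = 460500/10530 = 43.73 mg/L; combined flow 10530 L/s.
3.4%/h lost → k = −ln(1 − 0.034) = 0.03459 h⁻¹.
First-order decay: C = 43.73·exp(−k·t) = 43.73·0.6161 = 26.94 mg/L.
At the second outfall, C = (10530·26.94 + 1160·127.0) / (10530 + 1160) = 36.87 mg/L.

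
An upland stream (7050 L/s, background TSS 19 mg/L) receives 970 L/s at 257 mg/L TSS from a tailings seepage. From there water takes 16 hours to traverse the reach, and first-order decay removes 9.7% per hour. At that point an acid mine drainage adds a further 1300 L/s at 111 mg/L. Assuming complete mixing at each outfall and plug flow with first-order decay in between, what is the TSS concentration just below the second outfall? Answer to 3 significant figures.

23.5 mg/L

Conservation of mass: C = (7050·19.00 + 970.0·257.0) / 8020 = 383200/8020 = 47.79 mg/L; combined flow 8020 L/s.
9.7%/h lost → k = −ln(1 − 0.097) = 0.1020 h⁻¹.
First-order decay: C = 47.79·exp(−k·t) = 47.79·0.1954 = 9.339 mg/L.
At the second outfall, C = (8020·9.339 + 1300·111.0) / (8020 + 1300) = 23.52 mg/L.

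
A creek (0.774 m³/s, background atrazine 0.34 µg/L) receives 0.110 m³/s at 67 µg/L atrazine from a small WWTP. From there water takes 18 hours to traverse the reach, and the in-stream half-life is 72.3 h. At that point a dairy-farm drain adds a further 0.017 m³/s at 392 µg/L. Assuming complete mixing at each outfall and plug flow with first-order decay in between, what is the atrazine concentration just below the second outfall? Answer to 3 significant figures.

14.5 µg/L

Flow-weighted average: C = (0.7740·0.3400 + 0.1100·67.00) / 0.8840 = 7.633/0.8840 = 8.635 µg/L; combined flow 0.8840 m³/s.
Half-life 72.3 h → k = ln 2 / 72.3 = 0.009587 h⁻¹ = 0.2301 d⁻¹.
After decay, C = 8.635 × e^(−kt) = 8.635 × 0.8415 = 7.266 µg/L.
At the second outfall, C = (0.8840·7.266 + 0.01700·392.0) / (0.8840 + 0.01700) = 14.53 µg/L.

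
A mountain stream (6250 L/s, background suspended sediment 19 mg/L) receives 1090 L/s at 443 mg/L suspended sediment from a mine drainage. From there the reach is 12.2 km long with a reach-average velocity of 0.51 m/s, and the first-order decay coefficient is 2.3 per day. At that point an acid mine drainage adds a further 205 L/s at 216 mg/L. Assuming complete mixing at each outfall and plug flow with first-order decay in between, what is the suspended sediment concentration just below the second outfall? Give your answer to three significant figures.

48.0 mg/L

Flow-weighted average: C = (6250·19.00 + 1090·443.0) / 7340 = 601600/7340 = 81.96 mg/L; combined flow 7340 L/s.
Travel time t = 12.2·1000 / 0.51 = 23920 s = 6.645 h.
After decay, C = 81.96 × e^(−kt) = 81.96 × 0.5290 = 43.36 mg/L.
Second outfall: C = (7340·43.36 + 205.0·216.0)/7545 = 48.05 mg/L.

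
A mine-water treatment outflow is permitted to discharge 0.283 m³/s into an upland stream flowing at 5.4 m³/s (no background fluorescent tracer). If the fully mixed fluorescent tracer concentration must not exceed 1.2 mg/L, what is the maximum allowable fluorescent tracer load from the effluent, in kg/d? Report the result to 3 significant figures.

Mass balance at the limit: 5.400·0 + 0.2830·Cₑ = 5.683·1.2 → Cₑ = 24.10 mg/L.
Load = 0.2830 m³/s × 24.10 g/m³ × 86 400 s/d = 589.2 kg/d.

589 kg/d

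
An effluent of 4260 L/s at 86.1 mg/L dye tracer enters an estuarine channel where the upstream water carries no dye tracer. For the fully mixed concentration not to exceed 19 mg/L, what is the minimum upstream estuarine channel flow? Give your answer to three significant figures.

15000 L/s

Set C_mix = 19: (Q·0 + 4260·86.10) / (Q + 4260) = 19
→ Q = 4260·(86.10 − 19)/(19 − 0) = 15040 L/s.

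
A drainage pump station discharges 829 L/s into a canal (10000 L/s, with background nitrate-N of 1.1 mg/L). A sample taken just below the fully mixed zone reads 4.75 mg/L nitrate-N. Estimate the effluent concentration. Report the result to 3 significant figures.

48.8 mg/L

Mass balance: 10000·1.100 + 829.0·Cₑ = 10830·4.750
→ Cₑ = (10830·4.750 − 10000·1.100) / 829.0 = 48.78 mg/L.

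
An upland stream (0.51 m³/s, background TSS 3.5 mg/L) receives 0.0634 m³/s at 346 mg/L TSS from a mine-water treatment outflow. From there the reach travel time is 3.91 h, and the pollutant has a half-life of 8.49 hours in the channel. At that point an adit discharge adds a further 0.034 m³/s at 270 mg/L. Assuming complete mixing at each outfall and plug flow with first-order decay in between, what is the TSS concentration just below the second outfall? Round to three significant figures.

43.5 mg/L

Mixed concentration C = ΣQC/ΣQ = (0.5100·3.500 + 0.06340·346.0) / 0.5734 = 23.72/0.5734 = 41.37 mg/L; combined flow 0.5734 m³/s.
Half-life 8.49 h → k = ln 2 / 8.49 = 0.08164 h⁻¹ = 1.959 d⁻¹.
Decay over the reach: 41.37·exp(−kt) = 41.37·0.7267 = 30.06 mg/L.
Second outfall: C = (0.5734·30.06 + 0.03400·270.0)/0.6074 = 43.49 mg/L.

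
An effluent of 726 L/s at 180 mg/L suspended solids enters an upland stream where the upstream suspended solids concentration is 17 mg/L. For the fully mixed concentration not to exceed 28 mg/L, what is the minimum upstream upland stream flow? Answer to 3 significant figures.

10000 L/s

Set C_mix = 28: (Q·17.00 + 726.0·180.0) / (Q + 726.0) = 28
→ Q = 726.0·(180.0 − 28)/(28 − 17.00) = 10030 L/s.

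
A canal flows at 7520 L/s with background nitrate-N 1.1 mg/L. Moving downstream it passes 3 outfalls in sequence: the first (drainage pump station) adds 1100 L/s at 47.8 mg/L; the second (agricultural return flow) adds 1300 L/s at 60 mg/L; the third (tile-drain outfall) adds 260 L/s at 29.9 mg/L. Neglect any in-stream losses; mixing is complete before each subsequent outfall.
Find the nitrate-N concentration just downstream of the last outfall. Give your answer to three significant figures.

Outfall 1: combined Q = 8620 L/s; C = (7520·1.100 + 1100·47.80)/8620 = 7.059 mg/L.
Outfall 2: combined Q = 9920 L/s; C = (8620·7.059 + 1300·60.00)/9920 = 14.00 mg/L.
Outfall 3: combined Q = 10180 L/s; C = (9920·14.00 + 260.0·29.90)/10180 = 14.40 mg/L.

14.4 mg/L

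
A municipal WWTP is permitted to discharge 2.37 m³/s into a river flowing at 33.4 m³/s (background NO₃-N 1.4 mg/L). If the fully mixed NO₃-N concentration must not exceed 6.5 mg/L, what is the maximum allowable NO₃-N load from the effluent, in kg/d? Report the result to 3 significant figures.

Mass balance at the limit: 33.40·1.400 + 2.370·Cₑ = 35.77·6.5 → Cₑ = 78.37 mg/L.
Load = 2.370 m³/s × 78.37 g/m³ × 86 400 s/d = 16050 kg/d.

16000 kg/d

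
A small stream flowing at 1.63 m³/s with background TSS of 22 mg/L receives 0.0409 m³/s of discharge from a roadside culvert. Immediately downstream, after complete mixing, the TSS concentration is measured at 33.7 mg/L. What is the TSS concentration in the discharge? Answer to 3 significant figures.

500 mg/L

Mass balance: 1.630·22.00 + 0.04090·Cₑ = 1.671·33.70
→ Cₑ = (1.671·33.70 − 1.630·22.00) / 0.04090 = 500.0 mg/L.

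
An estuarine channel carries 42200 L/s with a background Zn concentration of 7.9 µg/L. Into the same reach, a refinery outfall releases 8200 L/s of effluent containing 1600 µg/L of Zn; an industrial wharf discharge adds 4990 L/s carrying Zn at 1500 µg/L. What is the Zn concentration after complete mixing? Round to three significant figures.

378 µg/L

Mass balance: C = (42200·7.900 + 8200·1600 + 4990·1500) / 55390 = 20940000/55390 = 378.0 µg/L.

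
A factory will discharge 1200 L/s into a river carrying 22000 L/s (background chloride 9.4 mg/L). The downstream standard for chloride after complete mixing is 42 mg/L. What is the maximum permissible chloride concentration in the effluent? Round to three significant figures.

At the limit, (Qr·Cr + Qe·Cₑ)/(Qr + Qe) = 42:
Cₑ = (23200·42 − 22000·9.400) / 1200 = 639.7 mg/L.

640 mg/L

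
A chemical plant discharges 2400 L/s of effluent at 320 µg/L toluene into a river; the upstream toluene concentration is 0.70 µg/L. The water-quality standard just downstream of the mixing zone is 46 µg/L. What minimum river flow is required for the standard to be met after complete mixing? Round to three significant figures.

Set C_mix = 46: (Q·0.7000 + 2400·320.0) / (Q + 2400) = 46
→ Q = 2400·(320.0 − 46)/(46 − 0.7000) = 14520 L/s.

14500 L/s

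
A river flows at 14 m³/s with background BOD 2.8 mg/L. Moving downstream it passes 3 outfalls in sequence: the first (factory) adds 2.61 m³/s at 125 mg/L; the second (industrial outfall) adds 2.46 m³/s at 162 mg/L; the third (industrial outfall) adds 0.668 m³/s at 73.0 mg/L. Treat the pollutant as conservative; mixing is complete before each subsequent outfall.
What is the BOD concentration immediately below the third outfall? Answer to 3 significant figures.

41.2 mg/L

Outfall 1: combined Q = 16.61 m³/s; C = (14.00·2.800 + 2.610·125.0)/16.61 = 22.00 mg/L.
Outfall 2: combined Q = 19.07 m³/s; C = (16.61·22.00 + 2.460·162.0)/19.07 = 40.06 mg/L.
Outfall 3: combined Q = 19.74 m³/s; C = (19.07·40.06 + 0.6680·73.00)/19.74 = 41.18 mg/L.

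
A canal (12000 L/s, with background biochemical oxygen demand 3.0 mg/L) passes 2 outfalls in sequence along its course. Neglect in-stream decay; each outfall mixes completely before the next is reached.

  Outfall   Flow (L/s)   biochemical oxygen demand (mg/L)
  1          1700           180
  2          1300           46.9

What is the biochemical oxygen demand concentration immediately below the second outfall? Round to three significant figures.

Outfall 1: combined Q = 13700 L/s; C = (12000·3.000 + 1700·180.0)/13700 = 24.96 mg/L.
Outfall 2: combined Q = 15000 L/s; C = (13700·24.96 + 1300·46.90)/15000 = 26.86 mg/L.

26.9 mg/L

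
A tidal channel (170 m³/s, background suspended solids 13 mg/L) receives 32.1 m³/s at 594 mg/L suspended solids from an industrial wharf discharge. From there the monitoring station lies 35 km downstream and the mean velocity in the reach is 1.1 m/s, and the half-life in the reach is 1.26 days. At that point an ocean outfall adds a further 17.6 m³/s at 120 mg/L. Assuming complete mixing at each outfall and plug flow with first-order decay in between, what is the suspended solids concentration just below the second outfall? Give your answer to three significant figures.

88.7 mg/L

Mixed concentration C = ΣQC/ΣQ = (170.0·13.00 + 32.10·594.0) / 202.1 = 21280/202.1 = 105.3 mg/L; combined flow 202.1 m³/s.
Travel time t = 35·1000 / 1.1 = 31820 s = 8.838 h.
Half-life 1.26 d → k = ln 2 / 1.26 = 0.5501 d⁻¹.
First-order decay: C = 105.3·exp(−k·t) = 105.3·0.8166 = 85.97 mg/L.
At the second outfall, C = (202.1·85.97 + 17.60·120.0) / (202.1 + 17.60) = 88.70 mg/L.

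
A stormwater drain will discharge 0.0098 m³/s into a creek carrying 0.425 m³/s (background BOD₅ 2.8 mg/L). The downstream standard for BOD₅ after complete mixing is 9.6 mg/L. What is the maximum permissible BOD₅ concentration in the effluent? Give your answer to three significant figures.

304 mg/L

At the limit, (Qr·Cr + Qe·Cₑ)/(Qr + Qe) = 9.6:
Cₑ = (0.4348·9.6 − 0.4250·2.800) / 0.009800 = 304.5 mg/L.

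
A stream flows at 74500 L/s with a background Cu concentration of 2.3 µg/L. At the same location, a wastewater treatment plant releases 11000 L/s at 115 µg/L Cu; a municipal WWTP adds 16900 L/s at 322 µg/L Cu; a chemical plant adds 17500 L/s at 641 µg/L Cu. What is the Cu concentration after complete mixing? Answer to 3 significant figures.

Mixed concentration C = ΣQC/ΣQ = (74500·2.300 + 11000·115.0 + 16900·322.0 + 17500·641.0) / 119900 = 18100000/119900 = 150.9 µg/L.

151 µg/L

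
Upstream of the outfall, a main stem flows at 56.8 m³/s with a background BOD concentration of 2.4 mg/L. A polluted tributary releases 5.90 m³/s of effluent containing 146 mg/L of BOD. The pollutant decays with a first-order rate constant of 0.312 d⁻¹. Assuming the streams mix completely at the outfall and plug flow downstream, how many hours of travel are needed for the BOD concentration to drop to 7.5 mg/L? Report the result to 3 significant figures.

Mass balance: C = (56.80·2.400 + 5.900·146.0) / 62.70 = 997.7/62.70 = 15.91 mg/L.
15.91·exp(−k·t) = 7.5 → t = ln(15.91/7.5)/k = 208300 s = 57.86 h.

57.9 h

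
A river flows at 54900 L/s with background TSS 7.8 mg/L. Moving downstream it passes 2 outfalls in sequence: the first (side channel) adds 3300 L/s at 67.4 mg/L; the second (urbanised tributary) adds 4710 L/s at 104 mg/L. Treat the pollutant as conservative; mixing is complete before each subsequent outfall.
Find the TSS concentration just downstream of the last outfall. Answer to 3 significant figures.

Below outfall 1: Q → 58200 L/s, C = (54900·7.800 + 3300·67.40)/58200 = 11.18 mg/L.
Below outfall 2: Q → 62910 L/s, C = (58200·11.18 + 4710·104.0)/62910 = 18.13 mg/L.

18.1 mg/L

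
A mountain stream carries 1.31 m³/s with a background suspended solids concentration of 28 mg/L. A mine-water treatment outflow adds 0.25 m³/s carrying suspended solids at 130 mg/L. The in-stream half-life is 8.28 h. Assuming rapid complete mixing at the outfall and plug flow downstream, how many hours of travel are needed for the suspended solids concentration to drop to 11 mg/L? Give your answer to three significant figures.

16.7 h

Flow-weighted average: C = (1.310·28.00 + 0.2500·130.0) / 1.560 = 69.18/1.560 = 44.35 mg/L.
Half-life 8.28 h → k = ln 2 / 8.28 = 0.08371 h⁻¹ = 2.009 d⁻¹.
44.35·exp(−k·t) = 11 → t = ln(44.35/11)/k = 59950 s = 16.65 h.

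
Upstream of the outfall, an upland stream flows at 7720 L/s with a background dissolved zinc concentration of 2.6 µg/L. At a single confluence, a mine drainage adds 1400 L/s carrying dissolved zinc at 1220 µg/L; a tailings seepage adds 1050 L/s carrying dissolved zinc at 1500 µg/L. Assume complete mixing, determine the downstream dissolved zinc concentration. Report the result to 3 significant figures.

325 µg/L

Mixed concentration C = ΣQC/ΣQ = (7720·2.600 + 1400·1220 + 1050·1500) / 10170 = 3303000/10170 = 324.8 µg/L.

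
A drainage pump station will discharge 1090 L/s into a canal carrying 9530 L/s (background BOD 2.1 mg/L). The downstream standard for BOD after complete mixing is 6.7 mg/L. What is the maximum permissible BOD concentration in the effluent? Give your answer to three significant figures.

At the limit, (Qr·Cr + Qe·Cₑ)/(Qr + Qe) = 6.7:
Cₑ = (10620·6.7 − 9530·2.100) / 1090 = 46.92 mg/L.

46.9 mg/L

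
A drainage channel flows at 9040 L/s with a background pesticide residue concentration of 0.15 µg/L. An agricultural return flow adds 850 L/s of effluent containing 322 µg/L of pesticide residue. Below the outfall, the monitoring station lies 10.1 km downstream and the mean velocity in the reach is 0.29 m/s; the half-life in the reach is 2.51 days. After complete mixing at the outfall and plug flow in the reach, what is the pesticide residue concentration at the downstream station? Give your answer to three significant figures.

24.9 µg/L

Mass balance: C = (9040·0.1500 + 850.0·322.0) / 9890 = 275100/9890 = 27.81 µg/L.
Travel time t = 10.1·1000 / 0.29 = 34830 s = 9.674 h.
Half-life 2.51 d → k = ln 2 / 2.51 = 0.2762 d⁻¹.
Applying C = C₀e^(−kt): 27.81 × 0.8947 = 24.88 µg/L.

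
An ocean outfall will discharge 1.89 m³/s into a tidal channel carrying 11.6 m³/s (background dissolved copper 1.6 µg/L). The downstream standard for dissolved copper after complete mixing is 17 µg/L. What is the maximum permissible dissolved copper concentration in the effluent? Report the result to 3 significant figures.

At the limit, (Qr·Cr + Qe·Cₑ)/(Qr + Qe) = 17:
Cₑ = (13.49·17 − 11.60·1.600) / 1.890 = 111.5 µg/L.

112 µg/L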